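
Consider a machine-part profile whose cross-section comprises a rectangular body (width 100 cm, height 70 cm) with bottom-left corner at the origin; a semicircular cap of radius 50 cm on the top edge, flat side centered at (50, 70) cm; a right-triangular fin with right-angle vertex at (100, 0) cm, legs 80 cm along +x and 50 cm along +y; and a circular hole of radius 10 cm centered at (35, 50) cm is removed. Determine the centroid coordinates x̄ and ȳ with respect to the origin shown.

rectangular body: A = 100 × 70 = 7000.00, centroid at (50.00, 35.00).
semicircular top: A = ½π·50² = 3926.99, centroid at (50.00, 91.22).
triangular fin: A = ½·80·50 = 2000.00, centroid at (126.67, 16.67).
hole: A = −π·10² = -314.16, centroid at (35.00, 50.00).
ΣA = 12612.83 cm², ΣAx̄ = 788687.30 cm³, ΣAȳ = 620848.06 cm³.
x̄ = 788687.30/12612.83 = 62.53 cm; ȳ = 620848.06/12612.83 = 49.22 cm.

x̄ = 62.53 cm, ȳ = 49.22 cm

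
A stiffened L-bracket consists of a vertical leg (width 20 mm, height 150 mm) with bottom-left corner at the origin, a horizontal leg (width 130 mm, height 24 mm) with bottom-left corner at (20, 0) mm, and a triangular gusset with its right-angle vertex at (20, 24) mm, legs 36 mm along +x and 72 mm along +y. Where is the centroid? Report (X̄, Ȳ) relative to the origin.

vertical leg: A = 20 × 150 = 3000.00, centroid at (10.00, 75.00).
horizontal leg: A = 130 × 24 = 3120.00, centroid at (85.00, 12.00).
gusset: A = ½·36·72 = 1296.00, centroid at (32.00, 48.00).
ΣA = 7416.00 mm²
ΣAX̄ = (3000.00)(10.00) + (3120.00)(85.00) + (1296.00)(32.00) = 336672.00 mm³
ΣAȲ = (3000.00)(75.00) + (3120.00)(12.00) + (1296.00)(48.00) = 324648.00 mm³
X̄ = 336672.00 / 7416.00 = 45.40 mm
Ȳ = 324648.00 / 7416.00 = 43.78 mm

X̄ = 45.40 mm, Ȳ = 43.78 mm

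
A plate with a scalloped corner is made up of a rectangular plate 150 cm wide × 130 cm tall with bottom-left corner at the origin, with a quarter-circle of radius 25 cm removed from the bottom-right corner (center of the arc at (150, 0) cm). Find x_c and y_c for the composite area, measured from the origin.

x_c = 73.34 cm, y_c = 66.40 cm

Part | A | x̄ᵢ | ȳᵢ | A·x̄ᵢ | A·ȳᵢ
plate | 19500.00 | 75.00 | 65.00 | 1462500.00 | 1267500.00
removed quarter-circle | -490.87 | 139.39 | 10.61 | -68422.74 | -5208.33
Σ | 19009.13 |  |  | 1394077.26 | 1262291.67
x_c = 1394077.26 / 19009.13 = 73.34 cm
y_c = 1262291.67 / 19009.13 = 66.40 cm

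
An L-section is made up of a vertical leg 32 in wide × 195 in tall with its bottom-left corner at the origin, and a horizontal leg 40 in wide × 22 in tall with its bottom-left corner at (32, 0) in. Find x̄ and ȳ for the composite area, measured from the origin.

x̄ = 20.45 in, ȳ = 86.81 in

vertical leg: A = 32 × 195 = 6240.00, centroid at (16.00, 97.50).
horizontal leg: A = 40 × 22 = 880.00, centroid at (52.00, 11.00).
ΣA = 7120.00 in²
ΣAx̄ = (6240.00)(16.00) + (880.00)(52.00) = 145600.00 in³
ΣAȳ = (6240.00)(97.50) + (880.00)(11.00) = 618080.00 in³
x̄ = 145600.00 / 7120.00 = 20.45 in
ȳ = 618080.00 / 7120.00 = 86.81 in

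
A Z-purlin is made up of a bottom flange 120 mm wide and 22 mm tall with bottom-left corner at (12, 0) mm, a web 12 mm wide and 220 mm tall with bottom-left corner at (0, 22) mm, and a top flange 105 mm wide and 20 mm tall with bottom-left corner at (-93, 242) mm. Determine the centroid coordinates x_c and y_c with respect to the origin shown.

x_c = 16.38 mm, y_c = 122.86 mm

bottom flange: A = 120 × 22 = 2640.00, centroid at (72.00, 11.00).
web: A = 12 × 220 = 2640.00, centroid at (6.00, 132.00).
top flange: A = 105 × 20 = 2100.00, centroid at (-40.50, 252.00).
ΣA = 7380.00 mm², ΣAx_c = 120870.00 mm³, ΣAy_c = 906720.00 mm³.
x_c = 120870.00/7380.00 = 16.38 mm; y_c = 906720.00/7380.00 = 122.86 mm.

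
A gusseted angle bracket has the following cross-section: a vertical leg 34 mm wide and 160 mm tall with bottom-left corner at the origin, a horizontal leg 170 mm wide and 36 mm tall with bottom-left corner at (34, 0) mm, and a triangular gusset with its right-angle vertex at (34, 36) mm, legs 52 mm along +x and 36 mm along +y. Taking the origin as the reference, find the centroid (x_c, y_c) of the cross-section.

x_c = 69.53 mm, y_c = 47.24 mm

vertical leg: A = 34 × 160 = 5440.00, centroid at (17.00, 80.00).
horizontal leg: A = 170 × 36 = 6120.00, centroid at (119.00, 18.00).
gusset: A = ½·52·36 = 936.00, centroid at (51.33, 48.00).
ΣA = 12496.00 mm²
ΣAx_c = (5440.00)(17.00) + (6120.00)(119.00) + (936.00)(51.33) = 868808.00 mm³
ΣAy_c = (5440.00)(80.00) + (6120.00)(18.00) + (936.00)(48.00) = 590288.00 mm³
x_c = 868808.00 / 12496.00 = 69.53 mm
y_c = 590288.00 / 12496.00 = 47.24 mm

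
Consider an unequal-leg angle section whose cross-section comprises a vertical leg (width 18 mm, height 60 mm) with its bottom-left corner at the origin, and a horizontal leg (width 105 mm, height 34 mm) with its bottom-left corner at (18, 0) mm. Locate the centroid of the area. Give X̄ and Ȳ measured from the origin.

vertical leg: A = 18 × 60 = 1080.00, centroid at (9.00, 30.00).
horizontal leg: A = 105 × 34 = 3570.00, centroid at (70.50, 17.00).
ΣA = 4650.00 mm²
ΣAX̄ = (1080.00)(9.00) + (3570.00)(70.50) = 261405.00 mm³
ΣAȲ = (1080.00)(30.00) + (3570.00)(17.00) = 93090.00 mm³
X̄ = 261405.00 / 4650.00 = 56.22 mm
Ȳ = 93090.00 / 4650.00 = 20.02 mm

X̄ = 56.22 mm, Ȳ = 20.02 mm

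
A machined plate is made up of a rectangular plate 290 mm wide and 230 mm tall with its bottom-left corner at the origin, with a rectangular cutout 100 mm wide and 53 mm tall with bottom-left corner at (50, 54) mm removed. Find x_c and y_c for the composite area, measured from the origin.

Part | A | x̄ᵢ | ȳᵢ | A·x̄ᵢ | A·ȳᵢ
plate | 66700.00 | 145.00 | 115.00 | 9671500.00 | 7670500.00
hole | -5300.00 | 100.00 | 80.50 | -530000.00 | -426650.00
Σ | 61400.00 |  |  | 9141500.00 | 7243850.00
x_c = 9141500.00 / 61400.00 = 148.88 mm
y_c = 7243850.00 / 61400.00 = 117.98 mm

x_c = 148.88 mm, y_c = 117.98 mm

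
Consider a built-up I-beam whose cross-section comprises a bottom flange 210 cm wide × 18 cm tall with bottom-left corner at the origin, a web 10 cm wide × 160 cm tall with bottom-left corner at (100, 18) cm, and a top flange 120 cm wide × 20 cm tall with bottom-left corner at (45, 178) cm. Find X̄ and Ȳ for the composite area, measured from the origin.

bottom flange: A = 210 × 18 = 3780.00, centroid at (105.00, 9.00).
web: A = 10 × 160 = 1600.00, centroid at (105.00, 98.00).
top flange: A = 120 × 20 = 2400.00, centroid at (105.00, 188.00).
ΣA = 7780.00 cm²
ΣAX̄ = (3780.00)(105.00) + (1600.00)(105.00) + (2400.00)(105.00) = 816900.00 cm³
ΣAȲ = (3780.00)(9.00) + (1600.00)(98.00) + (2400.00)(188.00) = 642020.00 cm³
X̄ = 816900.00 / 7780.00 = 105.00 cm
Ȳ = 642020.00 / 7780.00 = 82.52 cm

X̄ = 105.00 cm, Ȳ = 82.52 cm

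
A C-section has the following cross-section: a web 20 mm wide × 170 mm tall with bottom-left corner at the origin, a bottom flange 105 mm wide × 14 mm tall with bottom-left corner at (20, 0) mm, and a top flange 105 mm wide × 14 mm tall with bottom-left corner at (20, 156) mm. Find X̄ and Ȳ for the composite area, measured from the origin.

X̄ = 38.98 mm, Ȳ = 85.00 mm

Part | A | x̄ᵢ | ȳᵢ | A·x̄ᵢ | A·ȳᵢ
web | 3400.00 | 10.00 | 85.00 | 34000.00 | 289000.00
bottom flange | 1470.00 | 72.50 | 7.00 | 106575.00 | 10290.00
top flange | 1470.00 | 72.50 | 163.00 | 106575.00 | 239610.00
Σ | 6340.00 |  |  | 247150.00 | 538900.00
X̄ = 247150.00 / 6340.00 = 38.98 mm
Ȳ = 538900.00 / 6340.00 = 85.00 mm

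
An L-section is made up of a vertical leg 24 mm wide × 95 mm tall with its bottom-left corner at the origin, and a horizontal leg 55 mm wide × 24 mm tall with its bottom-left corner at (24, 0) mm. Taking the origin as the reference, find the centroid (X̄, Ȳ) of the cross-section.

X̄ = 26.48 mm, Ȳ = 34.48 mm

vertical leg: A = 24 × 95 = 2280.00, centroid at (12.00, 47.50).
horizontal leg: A = 55 × 24 = 1320.00, centroid at (51.50, 12.00).
ΣA = 3600.00 mm²
ΣAX̄ = (2280.00)(12.00) + (1320.00)(51.50) = 95340.00 mm³
ΣAȲ = (2280.00)(47.50) + (1320.00)(12.00) = 124140.00 mm³
X̄ = 95340.00 / 3600.00 = 26.48 mm
Ȳ = 124140.00 / 3600.00 = 34.48 mm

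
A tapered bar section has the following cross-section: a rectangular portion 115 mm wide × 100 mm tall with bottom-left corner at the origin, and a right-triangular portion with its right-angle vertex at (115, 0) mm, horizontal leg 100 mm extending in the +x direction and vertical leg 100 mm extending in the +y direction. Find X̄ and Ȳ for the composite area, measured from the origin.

rectangular portion: A = 115 × 100 = 11500.00, centroid at (57.50, 50.00).
triangular portion: A = ½·100·100 = 5000.00, centroid at (148.33, 33.33).
ΣA = 16500.00 mm²
ΣAX̄ = (11500.00)(57.50) + (5000.00)(148.33) = 1402916.67 mm³
ΣAȲ = (11500.00)(50.00) + (5000.00)(33.33) = 741666.67 mm³
X̄ = 1402916.67 / 16500.00 = 85.03 mm
Ȳ = 741666.67 / 16500.00 = 44.95 mm

X̄ = 85.03 mm, Ȳ = 44.95 mm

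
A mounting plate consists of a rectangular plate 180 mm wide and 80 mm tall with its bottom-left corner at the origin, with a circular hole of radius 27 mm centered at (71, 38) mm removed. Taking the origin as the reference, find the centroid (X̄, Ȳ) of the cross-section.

plate: A = 180 × 80 = 14400.00, centroid at (90.00, 40.00).
hole: A = −π·27² = -2290.22, centroid at (71.00, 38.00).
ΣA = 12109.78 mm², ΣAX̄ = 1133394.31 mm³, ΣAȲ = 488971.60 mm³.
X̄ = 1133394.31/12109.78 = 93.59 mm; Ȳ = 488971.60/12109.78 = 40.38 mm.

X̄ = 93.59 mm, Ȳ = 40.38 mm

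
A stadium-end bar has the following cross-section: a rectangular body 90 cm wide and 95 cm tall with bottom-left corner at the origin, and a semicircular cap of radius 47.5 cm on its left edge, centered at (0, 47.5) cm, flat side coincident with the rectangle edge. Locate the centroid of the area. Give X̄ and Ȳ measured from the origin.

rectangular body: A = 90 × 95 = 8550.00, centroid at (45.00, 47.50).
semicircular end: A = ½π·47.5² = 3544.11, centroid at (-20.16, 47.50).
ΣA = 12094.11 cm²
ΣAX̄ = (8550.00)(45.00) + (3544.11)(-20.16) = 313302.08 cm³
ΣAȲ = (8550.00)(47.50) + (3544.11)(47.50) = 574470.19 cm³
X̄ = 313302.08 / 12094.11 = 25.91 cm
Ȳ = 574470.19 / 12094.11 = 47.50 cm

X̄ = 25.91 cm, Ȳ = 47.50 cm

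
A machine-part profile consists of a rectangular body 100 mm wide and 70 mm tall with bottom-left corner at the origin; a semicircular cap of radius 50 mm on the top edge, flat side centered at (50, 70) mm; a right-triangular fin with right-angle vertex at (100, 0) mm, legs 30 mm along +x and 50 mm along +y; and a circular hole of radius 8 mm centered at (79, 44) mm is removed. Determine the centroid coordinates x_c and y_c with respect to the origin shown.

Part | A | x̄ᵢ | ȳᵢ | A·x̄ᵢ | A·ȳᵢ
rectangular body | 7000.00 | 50.00 | 35.00 | 350000.00 | 245000.00
semicircular top | 3926.99 | 50.00 | 91.22 | 196349.54 | 358222.69
triangular fin | 750.00 | 110.00 | 16.67 | 82500.00 | 12500.00
hole | -201.06 | 79.00 | 44.00 | -15883.89 | -8846.72
Σ | 11475.93 |  |  | 612965.65 | 606875.97
x_c = 612965.65 / 11475.93 = 53.41 mm
y_c = 606875.97 / 11475.93 = 52.88 mm

x_c = 53.41 mm, y_c = 52.88 mm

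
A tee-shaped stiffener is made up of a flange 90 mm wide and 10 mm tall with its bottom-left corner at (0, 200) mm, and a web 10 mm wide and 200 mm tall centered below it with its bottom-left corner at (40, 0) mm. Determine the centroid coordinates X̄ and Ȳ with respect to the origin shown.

web: A = 10 × 200 = 2000.00, centroid at (45.00, 100.00).
flange: A = 90 × 10 = 900.00, centroid at (45.00, 205.00).
ΣA = 2900.00 mm², ΣAX̄ = 130500.00 mm³, ΣAȲ = 384500.00 mm³.
X̄ = 130500.00/2900.00 = 45.00 mm; Ȳ = 384500.00/2900.00 = 132.59 mm.

X̄ = 45.00 mm, Ȳ = 132.59 mm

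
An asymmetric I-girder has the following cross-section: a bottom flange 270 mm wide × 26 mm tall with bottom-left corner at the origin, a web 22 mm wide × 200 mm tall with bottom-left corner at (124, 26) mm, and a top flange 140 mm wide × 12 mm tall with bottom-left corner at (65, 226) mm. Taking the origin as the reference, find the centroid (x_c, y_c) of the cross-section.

x_c = 135.00 mm, y_c = 79.04 mm

bottom flange: A = 270 × 26 = 7020.00, centroid at (135.00, 13.00).
web: A = 22 × 200 = 4400.00, centroid at (135.00, 126.00).
top flange: A = 140 × 12 = 1680.00, centroid at (135.00, 232.00).
ΣA = 13100.00 mm², ΣAx_c = 1768500.00 mm³, ΣAy_c = 1035420.00 mm³.
x_c = 1768500.00/13100.00 = 135.00 mm; y_c = 1035420.00/13100.00 = 79.04 mm.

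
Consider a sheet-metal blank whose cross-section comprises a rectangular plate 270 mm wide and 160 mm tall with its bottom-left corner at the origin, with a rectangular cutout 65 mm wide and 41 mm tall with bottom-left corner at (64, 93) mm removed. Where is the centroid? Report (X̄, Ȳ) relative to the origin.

X̄ = 137.53 mm, Ȳ = 77.80 mm

plate: A = 270 × 160 = 43200.00, centroid at (135.00, 80.00).
hole: A = −(65 × 41) = -2665.00, centroid at (96.50, 113.50).
ΣA = 40535.00 mm²
ΣAX̄ = (43200.00)(135.00) + (-2665.00)(96.50) = 5574827.50 mm³
ΣAȲ = (43200.00)(80.00) + (-2665.00)(113.50) = 3153522.50 mm³
X̄ = 5574827.50 / 40535.00 = 137.53 mm
Ȳ = 3153522.50 / 40535.00 = 77.80 mm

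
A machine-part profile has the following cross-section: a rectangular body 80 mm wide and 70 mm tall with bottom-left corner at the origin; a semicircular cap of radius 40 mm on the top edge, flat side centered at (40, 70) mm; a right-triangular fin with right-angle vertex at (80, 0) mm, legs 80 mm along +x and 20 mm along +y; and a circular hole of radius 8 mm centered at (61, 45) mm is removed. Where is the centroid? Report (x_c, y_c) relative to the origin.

x_c = 45.64 mm, y_c = 47.16 mm

rectangular body: A = 80 × 70 = 5600.00, centroid at (40.00, 35.00).
semicircular top: A = ½π·40² = 2513.27, centroid at (40.00, 86.98).
triangular fin: A = ½·80·20 = 800.00, centroid at (106.67, 6.67).
hole: A = −π·8² = -201.06, centroid at (61.00, 45.00).
ΣA = 8712.21 mm², ΣAx_c = 397599.52 mm³, ΣAy_c = 410881.40 mm³.
x_c = 397599.52/8712.21 = 45.64 mm; y_c = 410881.40/8712.21 = 47.16 mm.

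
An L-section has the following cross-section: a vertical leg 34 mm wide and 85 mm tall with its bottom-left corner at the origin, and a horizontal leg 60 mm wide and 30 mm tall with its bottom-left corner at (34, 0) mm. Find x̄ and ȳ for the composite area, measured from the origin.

x̄ = 35.04 mm, ȳ = 31.95 mm

Part | A | x̄ᵢ | ȳᵢ | A·x̄ᵢ | A·ȳᵢ
vertical leg | 2890.00 | 17.00 | 42.50 | 49130.00 | 122825.00
horizontal leg | 1800.00 | 64.00 | 15.00 | 115200.00 | 27000.00
Σ | 4690.00 |  |  | 164330.00 | 149825.00
x̄ = 164330.00 / 4690.00 = 35.04 mm
ȳ = 149825.00 / 4690.00 = 31.95 mm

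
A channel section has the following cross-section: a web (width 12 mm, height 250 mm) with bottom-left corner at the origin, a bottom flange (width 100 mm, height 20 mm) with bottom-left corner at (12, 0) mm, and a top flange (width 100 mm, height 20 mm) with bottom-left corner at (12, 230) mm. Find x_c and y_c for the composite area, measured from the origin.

x_c = 38.00 mm, y_c = 125.00 mm

Part | A | x̄ᵢ | ȳᵢ | A·x̄ᵢ | A·ȳᵢ
web | 3000.00 | 6.00 | 125.00 | 18000.00 | 375000.00
bottom flange | 2000.00 | 62.00 | 10.00 | 124000.00 | 20000.00
top flange | 2000.00 | 62.00 | 240.00 | 124000.00 | 480000.00
Σ | 7000.00 |  |  | 266000.00 | 875000.00
x_c = 266000.00 / 7000.00 = 38.00 mm
y_c = 875000.00 / 7000.00 = 125.00 mm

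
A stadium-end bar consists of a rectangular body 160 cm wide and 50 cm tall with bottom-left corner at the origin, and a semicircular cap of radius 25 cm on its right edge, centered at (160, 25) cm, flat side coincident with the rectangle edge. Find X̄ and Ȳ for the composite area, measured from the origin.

X̄ = 89.90 cm, Ȳ = 25.00 cm

rectangular body: A = 160 × 50 = 8000.00, centroid at (80.00, 25.00).
semicircular end: A = ½π·25² = 981.75, centroid at (170.61, 25.00).
ΣA = 8981.75 cm², ΣAX̄ = 807496.30 cm³, ΣAȲ = 224543.69 cm³.
X̄ = 807496.30/8981.75 = 89.90 cm; Ȳ = 224543.69/8981.75 = 25.00 cm.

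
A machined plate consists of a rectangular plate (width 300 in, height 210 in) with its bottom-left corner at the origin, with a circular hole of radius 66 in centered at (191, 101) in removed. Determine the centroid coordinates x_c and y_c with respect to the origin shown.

x_c = 138.62 in, y_c = 106.11 in

plate: A = 300 × 210 = 63000.00, centroid at (150.00, 105.00).
hole: A = −π·66² = -13684.78, centroid at (191.00, 101.00).
ΣA = 49315.22 in², ΣAx_c = 6836207.48 in³, ΣAy_c = 5232837.46 in³.
x_c = 6836207.48/49315.22 = 138.62 in; y_c = 5232837.46/49315.22 = 106.11 in.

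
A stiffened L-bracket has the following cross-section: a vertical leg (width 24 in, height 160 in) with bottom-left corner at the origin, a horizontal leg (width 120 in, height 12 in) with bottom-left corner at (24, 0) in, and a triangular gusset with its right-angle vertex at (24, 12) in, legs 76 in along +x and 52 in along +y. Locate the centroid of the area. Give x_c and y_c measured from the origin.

vertical leg: A = 24 × 160 = 3840.00, centroid at (12.00, 80.00).
horizontal leg: A = 120 × 12 = 1440.00, centroid at (84.00, 6.00).
gusset: A = ½·76·52 = 1976.00, centroid at (49.33, 29.33).
ΣA = 7256.00 in², ΣAx_c = 264522.67 in³, ΣAy_c = 373802.67 in³.
x_c = 264522.67/7256.00 = 36.46 in; y_c = 373802.67/7256.00 = 51.52 in.

x_c = 36.46 in, y_c = 51.52 in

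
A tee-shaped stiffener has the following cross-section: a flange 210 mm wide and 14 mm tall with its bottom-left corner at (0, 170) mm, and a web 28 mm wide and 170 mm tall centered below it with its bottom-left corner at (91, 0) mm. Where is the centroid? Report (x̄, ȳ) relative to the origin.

web: A = 28 × 170 = 4760.00, centroid at (105.00, 85.00).
flange: A = 210 × 14 = 2940.00, centroid at (105.00, 177.00).
ΣA = 7700.00 mm²
ΣAx̄ = (4760.00)(105.00) + (2940.00)(105.00) = 808500.00 mm³
ΣAȳ = (4760.00)(85.00) + (2940.00)(177.00) = 924980.00 mm³
x̄ = 808500.00 / 7700.00 = 105.00 mm
ȳ = 924980.00 / 7700.00 = 120.13 mm

x̄ = 105.00 mm, ȳ = 120.13 mm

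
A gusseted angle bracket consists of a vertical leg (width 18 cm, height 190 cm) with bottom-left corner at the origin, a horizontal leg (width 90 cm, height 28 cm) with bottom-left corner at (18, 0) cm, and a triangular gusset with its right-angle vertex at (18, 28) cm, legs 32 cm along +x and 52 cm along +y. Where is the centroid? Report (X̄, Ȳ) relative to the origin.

X̄ = 31.51 cm, Ȳ = 58.76 cm

Part | A | x̄ᵢ | ȳᵢ | A·x̄ᵢ | A·ȳᵢ
vertical leg | 3420.00 | 9.00 | 95.00 | 30780.00 | 324900.00
horizontal leg | 2520.00 | 63.00 | 14.00 | 158760.00 | 35280.00
gusset | 832.00 | 28.67 | 45.33 | 23850.67 | 37717.33
Σ | 6772.00 |  |  | 213390.67 | 397897.33
X̄ = 213390.67 / 6772.00 = 31.51 cm
Ȳ = 397897.33 / 6772.00 = 58.76 cm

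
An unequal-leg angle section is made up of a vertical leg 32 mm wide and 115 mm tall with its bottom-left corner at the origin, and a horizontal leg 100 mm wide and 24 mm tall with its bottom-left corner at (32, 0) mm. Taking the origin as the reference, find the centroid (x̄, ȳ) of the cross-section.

vertical leg: A = 32 × 115 = 3680.00, centroid at (16.00, 57.50).
horizontal leg: A = 100 × 24 = 2400.00, centroid at (82.00, 12.00).
ΣA = 6080.00 mm²
ΣAx̄ = (3680.00)(16.00) + (2400.00)(82.00) = 255680.00 mm³
ΣAȳ = (3680.00)(57.50) + (2400.00)(12.00) = 240400.00 mm³
x̄ = 255680.00 / 6080.00 = 42.05 mm
ȳ = 240400.00 / 6080.00 = 39.54 mm

x̄ = 42.05 mm, ȳ = 39.54 mm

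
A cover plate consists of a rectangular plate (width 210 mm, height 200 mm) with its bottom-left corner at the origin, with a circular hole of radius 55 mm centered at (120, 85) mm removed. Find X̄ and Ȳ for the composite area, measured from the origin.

X̄ = 100.61 mm, Ȳ = 104.39 mm

plate: A = 210 × 200 = 42000.00, centroid at (105.00, 100.00).
hole: A = −π·55² = -9503.32, centroid at (120.00, 85.00).
ΣA = 32496.68 mm², ΣAX̄ = 3269601.87 mm³, ΣAȲ = 3392217.99 mm³.
X̄ = 3269601.87/32496.68 = 100.61 mm; Ȳ = 3392217.99/32496.68 = 104.39 mm.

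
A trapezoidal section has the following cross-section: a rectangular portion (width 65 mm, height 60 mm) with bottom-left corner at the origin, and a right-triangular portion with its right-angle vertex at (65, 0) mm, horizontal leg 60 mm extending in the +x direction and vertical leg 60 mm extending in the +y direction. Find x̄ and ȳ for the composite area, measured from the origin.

rectangular portion: A = 65 × 60 = 3900.00, centroid at (32.50, 30.00).
triangular portion: A = ½·60·60 = 1800.00, centroid at (85.00, 20.00).
ΣA = 5700.00 mm², ΣAx̄ = 279750.00 mm³, ΣAȳ = 153000.00 mm³.
x̄ = 279750.00/5700.00 = 49.08 mm; ȳ = 153000.00/5700.00 = 26.84 mm.

x̄ = 49.08 mm, ȳ = 26.84 mm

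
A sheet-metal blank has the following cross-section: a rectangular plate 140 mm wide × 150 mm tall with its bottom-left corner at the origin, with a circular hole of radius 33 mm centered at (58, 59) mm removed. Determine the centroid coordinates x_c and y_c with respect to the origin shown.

x_c = 72.34 mm, y_c = 78.11 mm

Part | A | x̄ᵢ | ȳᵢ | A·x̄ᵢ | A·ȳᵢ
plate | 21000.00 | 70.00 | 75.00 | 1470000.00 | 1575000.00
hole | -3421.19 | 58.00 | 59.00 | -198429.28 | -201850.47
Σ | 17578.81 |  |  | 1271570.72 | 1373149.53
x_c = 1271570.72 / 17578.81 = 72.34 mm
y_c = 1373149.53 / 17578.81 = 78.11 mm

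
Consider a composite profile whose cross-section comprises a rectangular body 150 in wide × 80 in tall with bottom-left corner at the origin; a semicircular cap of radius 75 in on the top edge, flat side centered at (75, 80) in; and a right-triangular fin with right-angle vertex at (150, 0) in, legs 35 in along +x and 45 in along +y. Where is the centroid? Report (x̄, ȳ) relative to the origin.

rectangular body: A = 150 × 80 = 12000.00, centroid at (75.00, 40.00).
semicircular top: A = ½π·75² = 8835.73, centroid at (75.00, 111.83).
triangular fin: A = ½·35·45 = 787.50, centroid at (161.67, 15.00).
ΣA = 21623.23 in², ΣAx̄ = 1689992.20 in³, ΣAȳ = 1479920.85 in³.
x̄ = 1689992.20/21623.23 = 78.16 in; ȳ = 1479920.85/21623.23 = 68.44 in.

x̄ = 78.16 in, ȳ = 68.44 in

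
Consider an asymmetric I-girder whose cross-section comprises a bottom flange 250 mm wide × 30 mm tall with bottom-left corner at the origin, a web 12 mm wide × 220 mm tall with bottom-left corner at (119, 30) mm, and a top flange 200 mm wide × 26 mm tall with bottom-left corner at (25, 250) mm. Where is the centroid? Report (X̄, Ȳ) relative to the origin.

Part | A | x̄ᵢ | ȳᵢ | A·x̄ᵢ | A·ȳᵢ
bottom flange | 7500.00 | 125.00 | 15.00 | 937500.00 | 112500.00
web | 2640.00 | 125.00 | 140.00 | 330000.00 | 369600.00
top flange | 5200.00 | 125.00 | 263.00 | 650000.00 | 1367600.00
Σ | 15340.00 |  |  | 1917500.00 | 1849700.00
X̄ = 1917500.00 / 15340.00 = 125.00 mm
Ȳ = 1849700.00 / 15340.00 = 120.58 mm

X̄ = 125.00 mm, Ȳ = 120.58 mm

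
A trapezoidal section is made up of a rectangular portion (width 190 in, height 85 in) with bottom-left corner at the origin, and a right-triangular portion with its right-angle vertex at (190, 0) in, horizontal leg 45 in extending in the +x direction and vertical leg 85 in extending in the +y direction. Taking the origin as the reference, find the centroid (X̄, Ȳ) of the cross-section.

rectangular portion: A = 190 × 85 = 16150.00, centroid at (95.00, 42.50).
triangular portion: A = ½·45·85 = 1912.50, centroid at (205.00, 28.33).
ΣA = 18062.50 in²
ΣAX̄ = (16150.00)(95.00) + (1912.50)(205.00) = 1926312.50 in³
ΣAȲ = (16150.00)(42.50) + (1912.50)(28.33) = 740562.50 in³
X̄ = 1926312.50 / 18062.50 = 106.65 in
Ȳ = 740562.50 / 18062.50 = 41.00 in

X̄ = 106.65 in, Ȳ = 41.00 in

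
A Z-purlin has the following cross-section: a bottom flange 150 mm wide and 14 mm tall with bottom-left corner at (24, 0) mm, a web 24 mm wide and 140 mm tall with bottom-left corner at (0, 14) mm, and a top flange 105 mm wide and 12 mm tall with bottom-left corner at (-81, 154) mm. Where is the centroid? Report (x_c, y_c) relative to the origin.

x_c = 31.59 mm, y_c = 74.19 mm

bottom flange: A = 150 × 14 = 2100.00, centroid at (99.00, 7.00).
web: A = 24 × 140 = 3360.00, centroid at (12.00, 84.00).
top flange: A = 105 × 12 = 1260.00, centroid at (-28.50, 160.00).
ΣA = 6720.00 mm², ΣAx_c = 212310.00 mm³, ΣAy_c = 498540.00 mm³.
x_c = 212310.00/6720.00 = 31.59 mm; y_c = 498540.00/6720.00 = 74.19 mm.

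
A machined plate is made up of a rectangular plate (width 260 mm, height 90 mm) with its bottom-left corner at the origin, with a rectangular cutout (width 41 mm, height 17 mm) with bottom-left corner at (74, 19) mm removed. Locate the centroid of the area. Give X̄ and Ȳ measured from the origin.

X̄ = 131.09 mm, Ȳ = 45.54 mm

plate: A = 260 × 90 = 23400.00, centroid at (130.00, 45.00).
hole: A = −(41 × 17) = -697.00, centroid at (94.50, 27.50).
ΣA = 22703.00 mm², ΣAX̄ = 2976133.50 mm³, ΣAȲ = 1033832.50 mm³.
X̄ = 2976133.50/22703.00 = 131.09 mm; Ȳ = 1033832.50/22703.00 = 45.54 mm.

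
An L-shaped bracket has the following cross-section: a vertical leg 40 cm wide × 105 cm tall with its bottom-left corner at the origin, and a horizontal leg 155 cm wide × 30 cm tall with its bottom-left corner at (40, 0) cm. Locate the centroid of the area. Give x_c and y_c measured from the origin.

x_c = 71.23 cm, y_c = 32.80 cm

vertical leg: A = 40 × 105 = 4200.00, centroid at (20.00, 52.50).
horizontal leg: A = 155 × 30 = 4650.00, centroid at (117.50, 15.00).
ΣA = 8850.00 cm², ΣAx_c = 630375.00 cm³, ΣAy_c = 290250.00 cm³.
x_c = 630375.00/8850.00 = 71.23 cm; y_c = 290250.00/8850.00 = 32.80 cm.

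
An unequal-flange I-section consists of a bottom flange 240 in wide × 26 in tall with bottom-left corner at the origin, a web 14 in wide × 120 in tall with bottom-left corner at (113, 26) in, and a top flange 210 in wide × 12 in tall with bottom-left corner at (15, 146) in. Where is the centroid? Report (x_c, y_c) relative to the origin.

bottom flange: A = 240 × 26 = 6240.00, centroid at (120.00, 13.00).
web: A = 14 × 120 = 1680.00, centroid at (120.00, 86.00).
top flange: A = 210 × 12 = 2520.00, centroid at (120.00, 152.00).
ΣA = 10440.00 in²
ΣAx_c = (6240.00)(120.00) + (1680.00)(120.00) + (2520.00)(120.00) = 1252800.00 in³
ΣAy_c = (6240.00)(13.00) + (1680.00)(86.00) + (2520.00)(152.00) = 608640.00 in³
x_c = 1252800.00 / 10440.00 = 120.00 in
y_c = 608640.00 / 10440.00 = 58.30 in

x_c = 120.00 in, y_c = 58.30 in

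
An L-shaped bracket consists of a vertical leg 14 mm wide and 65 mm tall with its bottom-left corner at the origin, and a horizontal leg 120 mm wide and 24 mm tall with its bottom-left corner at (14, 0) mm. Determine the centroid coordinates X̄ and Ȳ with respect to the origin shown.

X̄ = 57.91 mm, Ȳ = 16.92 mm

vertical leg: A = 14 × 65 = 910.00, centroid at (7.00, 32.50).
horizontal leg: A = 120 × 24 = 2880.00, centroid at (74.00, 12.00).
ΣA = 3790.00 mm², ΣAX̄ = 219490.00 mm³, ΣAȲ = 64135.00 mm³.
X̄ = 219490.00/3790.00 = 57.91 mm; Ȳ = 64135.00/3790.00 = 16.92 mm.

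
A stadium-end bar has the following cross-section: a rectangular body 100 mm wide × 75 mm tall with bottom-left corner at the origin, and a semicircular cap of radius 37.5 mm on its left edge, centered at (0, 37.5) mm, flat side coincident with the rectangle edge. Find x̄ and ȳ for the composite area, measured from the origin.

rectangular body: A = 100 × 75 = 7500.00, centroid at (50.00, 37.50).
semicircular end: A = ½π·37.5² = 2208.93, centroid at (-15.92, 37.50).
ΣA = 9708.93 mm², ΣAx̄ = 339843.75 mm³, ΣAȳ = 364084.96 mm³.
x̄ = 339843.75/9708.93 = 35.00 mm; ȳ = 364084.96/9708.93 = 37.50 mm.

x̄ = 35.00 mm, ȳ = 37.50 mm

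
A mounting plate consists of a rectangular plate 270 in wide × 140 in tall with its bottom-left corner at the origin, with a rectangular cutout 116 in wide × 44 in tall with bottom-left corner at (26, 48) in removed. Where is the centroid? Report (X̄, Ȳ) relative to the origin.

plate: A = 270 × 140 = 37800.00, centroid at (135.00, 70.00).
hole: A = −(116 × 44) = -5104.00, centroid at (84.00, 70.00).
ΣA = 32696.00 in², ΣAX̄ = 4674264.00 in³, ΣAȲ = 2288720.00 in³.
X̄ = 4674264.00/32696.00 = 142.96 in; Ȳ = 2288720.00/32696.00 = 70.00 in.

X̄ = 142.96 in, Ȳ = 70.00 in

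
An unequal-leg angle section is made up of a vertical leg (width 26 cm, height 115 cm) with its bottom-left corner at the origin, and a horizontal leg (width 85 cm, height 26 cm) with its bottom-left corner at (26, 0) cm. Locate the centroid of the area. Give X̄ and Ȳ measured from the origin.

Part | A | x̄ᵢ | ȳᵢ | A·x̄ᵢ | A·ȳᵢ
vertical leg | 2990.00 | 13.00 | 57.50 | 38870.00 | 171925.00
horizontal leg | 2210.00 | 68.50 | 13.00 | 151385.00 | 28730.00
Σ | 5200.00 |  |  | 190255.00 | 200655.00
X̄ = 190255.00 / 5200.00 = 36.59 cm
Ȳ = 200655.00 / 5200.00 = 38.59 cm

X̄ = 36.59 cm, Ȳ = 38.59 cm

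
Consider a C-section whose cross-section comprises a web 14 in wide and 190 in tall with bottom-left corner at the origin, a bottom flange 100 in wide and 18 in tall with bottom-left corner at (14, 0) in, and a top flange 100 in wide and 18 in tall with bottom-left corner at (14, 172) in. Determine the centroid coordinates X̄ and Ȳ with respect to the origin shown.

X̄ = 39.78 in, Ȳ = 95.00 in

web: A = 14 × 190 = 2660.00, centroid at (7.00, 95.00).
bottom flange: A = 100 × 18 = 1800.00, centroid at (64.00, 9.00).
top flange: A = 100 × 18 = 1800.00, centroid at (64.00, 181.00).
ΣA = 6260.00 in², ΣAX̄ = 249020.00 in³, ΣAȲ = 594700.00 in³.
X̄ = 249020.00/6260.00 = 39.78 in; Ȳ = 594700.00/6260.00 = 95.00 in.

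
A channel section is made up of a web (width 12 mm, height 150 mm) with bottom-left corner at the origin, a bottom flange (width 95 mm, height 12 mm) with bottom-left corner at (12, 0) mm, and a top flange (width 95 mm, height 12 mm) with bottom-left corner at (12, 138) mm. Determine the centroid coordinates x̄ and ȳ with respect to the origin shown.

x̄ = 35.90 mm, ȳ = 75.00 mm

web: A = 12 × 150 = 1800.00, centroid at (6.00, 75.00).
bottom flange: A = 95 × 12 = 1140.00, centroid at (59.50, 6.00).
top flange: A = 95 × 12 = 1140.00, centroid at (59.50, 144.00).
ΣA = 4080.00 mm²
ΣAx̄ = (1800.00)(6.00) + (1140.00)(59.50) + (1140.00)(59.50) = 146460.00 mm³
ΣAȳ = (1800.00)(75.00) + (1140.00)(6.00) + (1140.00)(144.00) = 306000.00 mm³
x̄ = 146460.00 / 4080.00 = 35.90 mm
ȳ = 306000.00 / 4080.00 = 75.00 mm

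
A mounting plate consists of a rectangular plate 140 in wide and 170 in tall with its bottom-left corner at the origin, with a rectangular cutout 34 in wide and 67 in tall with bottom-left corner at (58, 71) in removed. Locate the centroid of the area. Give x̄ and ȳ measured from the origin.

Part | A | x̄ᵢ | ȳᵢ | A·x̄ᵢ | A·ȳᵢ
plate | 23800.00 | 70.00 | 85.00 | 1666000.00 | 2023000.00
hole | -2278.00 | 75.00 | 104.50 | -170850.00 | -238051.00
Σ | 21522.00 |  |  | 1495150.00 | 1784949.00
x̄ = 1495150.00 / 21522.00 = 69.47 in
ȳ = 1784949.00 / 21522.00 = 82.94 in

x̄ = 69.47 in, ȳ = 82.94 in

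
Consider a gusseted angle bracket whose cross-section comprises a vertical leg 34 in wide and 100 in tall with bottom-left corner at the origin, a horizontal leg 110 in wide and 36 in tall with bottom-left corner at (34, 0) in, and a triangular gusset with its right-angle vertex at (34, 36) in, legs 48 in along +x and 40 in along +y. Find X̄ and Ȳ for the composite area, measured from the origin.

vertical leg: A = 34 × 100 = 3400.00, centroid at (17.00, 50.00).
horizontal leg: A = 110 × 36 = 3960.00, centroid at (89.00, 18.00).
gusset: A = ½·48·40 = 960.00, centroid at (50.00, 49.33).
ΣA = 8320.00 in²
ΣAX̄ = (3400.00)(17.00) + (3960.00)(89.00) + (960.00)(50.00) = 458240.00 in³
ΣAȲ = (3400.00)(50.00) + (3960.00)(18.00) + (960.00)(49.33) = 288640.00 in³
X̄ = 458240.00 / 8320.00 = 55.08 in
Ȳ = 288640.00 / 8320.00 = 34.69 in

X̄ = 55.08 in, Ȳ = 34.69 in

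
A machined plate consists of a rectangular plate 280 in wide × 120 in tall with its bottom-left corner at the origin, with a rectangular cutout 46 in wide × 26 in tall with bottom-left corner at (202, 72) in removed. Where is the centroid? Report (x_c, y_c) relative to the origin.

x_c = 136.86 in, y_c = 59.08 in

Part | A | x̄ᵢ | ȳᵢ | A·x̄ᵢ | A·ȳᵢ
plate | 33600.00 | 140.00 | 60.00 | 4704000.00 | 2016000.00
hole | -1196.00 | 225.00 | 85.00 | -269100.00 | -101660.00
Σ | 32404.00 |  |  | 4434900.00 | 1914340.00
x_c = 4434900.00 / 32404.00 = 136.86 in
y_c = 1914340.00 / 32404.00 = 59.08 in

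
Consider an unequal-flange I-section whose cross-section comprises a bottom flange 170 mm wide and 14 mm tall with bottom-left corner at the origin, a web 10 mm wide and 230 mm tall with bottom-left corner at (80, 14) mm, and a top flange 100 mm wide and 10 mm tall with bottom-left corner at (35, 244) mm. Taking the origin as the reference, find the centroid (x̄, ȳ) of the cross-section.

Part | A | x̄ᵢ | ȳᵢ | A·x̄ᵢ | A·ȳᵢ
bottom flange | 2380.00 | 85.00 | 7.00 | 202300.00 | 16660.00
web | 2300.00 | 85.00 | 129.00 | 195500.00 | 296700.00
top flange | 1000.00 | 85.00 | 249.00 | 85000.00 | 249000.00
Σ | 5680.00 |  |  | 482800.00 | 562360.00
x̄ = 482800.00 / 5680.00 = 85.00 mm
ȳ = 562360.00 / 5680.00 = 99.01 mm

x̄ = 85.00 mm, ȳ = 99.01 mm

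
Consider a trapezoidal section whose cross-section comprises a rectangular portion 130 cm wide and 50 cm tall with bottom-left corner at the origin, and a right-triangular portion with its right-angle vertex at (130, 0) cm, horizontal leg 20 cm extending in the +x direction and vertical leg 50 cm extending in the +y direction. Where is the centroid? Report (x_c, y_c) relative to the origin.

x_c = 70.12 cm, y_c = 24.40 cm

rectangular portion: A = 130 × 50 = 6500.00, centroid at (65.00, 25.00).
triangular portion: A = ½·20·50 = 500.00, centroid at (136.67, 16.67).
ΣA = 7000.00 cm²
ΣAx_c = (6500.00)(65.00) + (500.00)(136.67) = 490833.33 cm³
ΣAy_c = (6500.00)(25.00) + (500.00)(16.67) = 170833.33 cm³
x_c = 490833.33 / 7000.00 = 70.12 cm
y_c = 170833.33 / 7000.00 = 24.40 cm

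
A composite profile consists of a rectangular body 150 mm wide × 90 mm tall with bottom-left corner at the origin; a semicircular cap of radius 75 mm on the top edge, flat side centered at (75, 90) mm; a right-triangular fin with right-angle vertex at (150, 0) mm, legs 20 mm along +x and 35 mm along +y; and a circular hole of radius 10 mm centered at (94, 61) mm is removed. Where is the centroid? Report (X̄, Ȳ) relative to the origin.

X̄ = 76.01 mm, Ȳ = 74.60 mm

rectangular body: A = 150 × 90 = 13500.00, centroid at (75.00, 45.00).
semicircular top: A = ½π·75² = 8835.73, centroid at (75.00, 121.83).
triangular fin: A = ½·20·35 = 350.00, centroid at (156.67, 11.67).
hole: A = −π·10² = -314.16, centroid at (94.00, 61.00).
ΣA = 22371.57 mm²
ΣAX̄ = (13500.00)(75.00) + (8835.73)(75.00) + (350.00)(156.67) + (-314.16)(94.00) = 1700482.06 mm³
ΣAȲ = (13500.00)(45.00) + (8835.73)(121.83) + (350.00)(11.67) + (-314.16)(61.00) = 1668885.26 mm³
X̄ = 1700482.06 / 22371.57 = 76.01 mm
Ȳ = 1668885.26 / 22371.57 = 74.60 mm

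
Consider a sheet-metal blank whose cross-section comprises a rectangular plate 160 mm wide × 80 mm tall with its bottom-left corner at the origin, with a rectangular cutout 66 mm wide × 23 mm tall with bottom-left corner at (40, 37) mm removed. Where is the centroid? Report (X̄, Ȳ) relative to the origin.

plate: A = 160 × 80 = 12800.00, centroid at (80.00, 40.00).
hole: A = −(66 × 23) = -1518.00, centroid at (73.00, 48.50).
ΣA = 11282.00 mm²
ΣAX̄ = (12800.00)(80.00) + (-1518.00)(73.00) = 913186.00 mm³
ΣAȲ = (12800.00)(40.00) + (-1518.00)(48.50) = 438377.00 mm³
X̄ = 913186.00 / 11282.00 = 80.94 mm
Ȳ = 438377.00 / 11282.00 = 38.86 mm

X̄ = 80.94 mm, Ȳ = 38.86 mm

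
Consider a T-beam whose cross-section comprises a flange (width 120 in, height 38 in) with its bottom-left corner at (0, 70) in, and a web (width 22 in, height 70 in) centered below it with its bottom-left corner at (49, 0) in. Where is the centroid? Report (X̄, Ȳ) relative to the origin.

X̄ = 60.00 in, Ȳ = 75.37 in

Part | A | x̄ᵢ | ȳᵢ | A·x̄ᵢ | A·ȳᵢ
web | 1540.00 | 60.00 | 35.00 | 92400.00 | 53900.00
flange | 4560.00 | 60.00 | 89.00 | 273600.00 | 405840.00
Σ | 6100.00 |  |  | 366000.00 | 459740.00
X̄ = 366000.00 / 6100.00 = 60.00 in
Ȳ = 459740.00 / 6100.00 = 75.37 in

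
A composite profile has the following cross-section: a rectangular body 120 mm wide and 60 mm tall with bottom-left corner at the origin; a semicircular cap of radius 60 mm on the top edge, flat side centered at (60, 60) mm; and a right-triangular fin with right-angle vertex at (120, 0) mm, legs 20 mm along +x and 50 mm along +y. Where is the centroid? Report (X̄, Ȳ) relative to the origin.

Part | A | x̄ᵢ | ȳᵢ | A·x̄ᵢ | A·ȳᵢ
rectangular body | 7200.00 | 60.00 | 30.00 | 432000.00 | 216000.00
semicircular top | 5654.87 | 60.00 | 85.46 | 339292.01 | 483292.01
triangular fin | 500.00 | 126.67 | 16.67 | 63333.33 | 8333.33
Σ | 13354.87 |  |  | 834625.34 | 707625.34
X̄ = 834625.34 / 13354.87 = 62.50 mm
Ȳ = 707625.34 / 13354.87 = 52.99 mm

X̄ = 62.50 mm, Ȳ = 52.99 mm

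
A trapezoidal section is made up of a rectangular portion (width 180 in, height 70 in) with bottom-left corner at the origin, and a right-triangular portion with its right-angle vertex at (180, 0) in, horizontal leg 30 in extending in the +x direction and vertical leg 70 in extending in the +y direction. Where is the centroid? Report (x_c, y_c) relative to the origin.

x_c = 97.69 in, y_c = 34.10 in

rectangular portion: A = 180 × 70 = 12600.00, centroid at (90.00, 35.00).
triangular portion: A = ½·30·70 = 1050.00, centroid at (190.00, 23.33).
ΣA = 13650.00 in²
ΣAx_c = (12600.00)(90.00) + (1050.00)(190.00) = 1333500.00 in³
ΣAy_c = (12600.00)(35.00) + (1050.00)(23.33) = 465500.00 in³
x_c = 1333500.00 / 13650.00 = 97.69 in
y_c = 465500.00 / 13650.00 = 34.10 in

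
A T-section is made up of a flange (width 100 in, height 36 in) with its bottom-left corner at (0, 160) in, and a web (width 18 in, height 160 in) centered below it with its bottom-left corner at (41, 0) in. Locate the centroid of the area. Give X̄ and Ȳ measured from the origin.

X̄ = 50.00 in, Ȳ = 134.44 in

web: A = 18 × 160 = 2880.00, centroid at (50.00, 80.00).
flange: A = 100 × 36 = 3600.00, centroid at (50.00, 178.00).
ΣA = 6480.00 in²
ΣAX̄ = (2880.00)(50.00) + (3600.00)(50.00) = 324000.00 in³
ΣAȲ = (2880.00)(80.00) + (3600.00)(178.00) = 871200.00 in³
X̄ = 324000.00 / 6480.00 = 50.00 in
Ȳ = 871200.00 / 6480.00 = 134.44 in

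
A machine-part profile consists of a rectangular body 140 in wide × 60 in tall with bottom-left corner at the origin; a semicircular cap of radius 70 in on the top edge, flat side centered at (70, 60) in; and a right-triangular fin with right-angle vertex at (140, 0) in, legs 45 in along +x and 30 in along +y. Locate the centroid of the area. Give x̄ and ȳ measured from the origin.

rectangular body: A = 140 × 60 = 8400.00, centroid at (70.00, 30.00).
semicircular top: A = ½π·70² = 7696.90, centroid at (70.00, 89.71).
triangular fin: A = ½·45·30 = 675.00, centroid at (155.00, 10.00).
ΣA = 16771.90 in²
ΣAx̄ = (8400.00)(70.00) + (7696.90)(70.00) + (675.00)(155.00) = 1231408.14 in³
ΣAȳ = (8400.00)(30.00) + (7696.90)(89.71) + (675.00)(10.00) = 949230.79 in³
x̄ = 1231408.14 / 16771.90 = 73.42 in
ȳ = 949230.79 / 16771.90 = 56.60 in

x̄ = 73.42 in, ȳ = 56.60 in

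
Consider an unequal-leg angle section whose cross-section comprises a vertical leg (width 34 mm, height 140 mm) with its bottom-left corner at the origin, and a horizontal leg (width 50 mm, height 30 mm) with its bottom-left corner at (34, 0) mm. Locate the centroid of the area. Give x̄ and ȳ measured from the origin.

x̄ = 27.06 mm, ȳ = 56.82 mm

vertical leg: A = 34 × 140 = 4760.00, centroid at (17.00, 70.00).
horizontal leg: A = 50 × 30 = 1500.00, centroid at (59.00, 15.00).
ΣA = 6260.00 mm²
ΣAx̄ = (4760.00)(17.00) + (1500.00)(59.00) = 169420.00 mm³
ΣAȳ = (4760.00)(70.00) + (1500.00)(15.00) = 355700.00 mm³
x̄ = 169420.00 / 6260.00 = 27.06 mm
ȳ = 355700.00 / 6260.00 = 56.82 mm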